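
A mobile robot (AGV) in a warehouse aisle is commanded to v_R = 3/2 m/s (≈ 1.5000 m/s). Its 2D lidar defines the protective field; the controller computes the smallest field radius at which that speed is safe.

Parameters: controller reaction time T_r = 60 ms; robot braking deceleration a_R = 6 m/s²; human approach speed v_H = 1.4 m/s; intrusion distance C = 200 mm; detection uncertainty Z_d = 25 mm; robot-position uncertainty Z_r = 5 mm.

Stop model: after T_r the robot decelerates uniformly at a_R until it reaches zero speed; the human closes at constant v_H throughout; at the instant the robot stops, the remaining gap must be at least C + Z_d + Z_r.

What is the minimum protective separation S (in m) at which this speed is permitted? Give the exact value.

S_min = 1883/2000 m = 0.9415 m

stop time T_s = (3/2)/6 = 0.2500 s
robot covers v_R·T_r = 1.5000·0.0600 = 0.0900 m before braking
robot covers 1.5000·0.2500 − ½·6.0000·0.2500² = 0.1875 m while stopping
human over T_r+T_s: 1.4000·(0.0600+0.2500) = 0.4340 m
margins: 0.2000+0.0250+0.0050 = 0.2300 m
S_min ≈ 0.0900+0.1875+0.4340+0.2300  ⇒  S_min = 1883/2000 m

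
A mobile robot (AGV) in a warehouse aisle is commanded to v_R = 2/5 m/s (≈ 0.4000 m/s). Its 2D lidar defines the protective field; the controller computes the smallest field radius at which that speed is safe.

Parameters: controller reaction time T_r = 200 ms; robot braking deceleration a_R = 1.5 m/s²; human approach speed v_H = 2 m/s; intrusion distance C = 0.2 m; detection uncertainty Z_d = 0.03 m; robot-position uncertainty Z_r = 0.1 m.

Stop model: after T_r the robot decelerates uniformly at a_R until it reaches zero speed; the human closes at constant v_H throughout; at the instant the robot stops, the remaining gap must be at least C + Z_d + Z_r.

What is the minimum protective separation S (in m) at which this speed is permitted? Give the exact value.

S_min = 419/300 m = 1.3967 m

stop time T_s = (2/5)/(3/2) = 0.2667 s
robot covers v_R·T_r = 0.4000·0.2000 = 0.0800 m before braking
robot covers 0.4000·0.2667 − ½·1.5000·0.2667² = 0.0533 m while stopping
human closes 2.0000·0.4667 = 0.9333 m
residual clearance needed = 0.2000+0.0300+0.1000 = 0.3300 m
S_min ≈ 0.0800+0.0533+0.9333+0.3300  ⇒  S_min = 419/300 m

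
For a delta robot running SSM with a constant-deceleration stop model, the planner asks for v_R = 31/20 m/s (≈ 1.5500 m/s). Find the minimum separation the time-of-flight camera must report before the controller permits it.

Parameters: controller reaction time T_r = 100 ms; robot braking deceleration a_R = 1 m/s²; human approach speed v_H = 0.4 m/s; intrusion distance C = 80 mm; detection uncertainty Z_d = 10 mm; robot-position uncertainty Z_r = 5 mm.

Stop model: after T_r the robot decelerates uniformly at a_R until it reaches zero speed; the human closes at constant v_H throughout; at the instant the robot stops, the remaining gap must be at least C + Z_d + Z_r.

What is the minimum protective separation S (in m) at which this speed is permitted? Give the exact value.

braking lasts T_s = (31/20)/1 = 1.5500 s
reaction-phase robot travel = 1.5500·0.1000 = 0.1550 m
robot covers 1.5500·1.5500 − ½·1.0000·1.5500² = 1.2012 m while stopping
person approaches 0.4000·(0.1000+1.5500) = 0.6600 m
C+Z_d+Z_r = 0.0800+0.0100+0.0050 = 0.0950 m
S_min ≈ 0.1550+1.2012+0.6600+0.0950  ⇒  S_min = 1689/800 m

S_min = 1689/800 m = 2.1113 m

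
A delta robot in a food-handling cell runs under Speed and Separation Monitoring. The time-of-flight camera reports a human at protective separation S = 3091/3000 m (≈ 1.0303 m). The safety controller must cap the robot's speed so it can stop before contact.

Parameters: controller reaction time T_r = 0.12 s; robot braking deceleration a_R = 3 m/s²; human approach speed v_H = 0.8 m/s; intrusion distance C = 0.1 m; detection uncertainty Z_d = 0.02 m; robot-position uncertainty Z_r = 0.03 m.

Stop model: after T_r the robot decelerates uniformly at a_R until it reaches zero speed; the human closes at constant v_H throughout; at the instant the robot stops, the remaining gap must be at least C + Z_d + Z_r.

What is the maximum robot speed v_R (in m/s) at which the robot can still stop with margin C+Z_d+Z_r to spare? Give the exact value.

at the boundary: (1/6)·v² + (29/75)·v + (-2353/3000) = 0
  disc = (29/75)² − 4·(1/6)·(-2353/3000) = 1681/2500 ; √disc = 41/50
  v_R = (−(29/75) + 41/50) / (2·(1/6)) = 13/10 m/s
check:
braking lasts T_s = (13/10)/3 = 0.4333 s
robot covers v_R·T_r = 1.3000·0.1200 = 0.1560 m before braking
robot under decel: 1.3000²/(2·3.0000) = 0.2817 m
human closes 0.8000·0.5533 = 0.4427 m
residual clearance needed = 0.1000+0.0200+0.0300 = 0.1500 m
sum ≈ 0.1560+0.2817+0.4427+0.1500 ≈ 1.0303 m = S ✓

v_R_max = 13/10 m/s = 1.3000 m/s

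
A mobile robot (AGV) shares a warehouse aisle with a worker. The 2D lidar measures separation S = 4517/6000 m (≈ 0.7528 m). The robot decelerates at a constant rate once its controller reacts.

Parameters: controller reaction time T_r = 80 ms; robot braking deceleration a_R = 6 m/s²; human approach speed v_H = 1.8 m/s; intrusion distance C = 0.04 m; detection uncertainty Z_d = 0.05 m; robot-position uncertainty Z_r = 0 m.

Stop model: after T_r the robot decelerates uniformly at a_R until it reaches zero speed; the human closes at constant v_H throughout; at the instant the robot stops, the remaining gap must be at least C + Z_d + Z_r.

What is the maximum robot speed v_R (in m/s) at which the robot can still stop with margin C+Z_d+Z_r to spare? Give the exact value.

v_R_max = 11/10 m/s = 1.1000 m/s

at the boundary: (1/12)·v² + (19/50)·v + (-3113/6000) = 0
  disc = (19/50)² − 4·(1/12)·(-3113/6000) = 28561/90000 ; √disc = 169/300
  v_R = (−(19/50) + 169/300) / (2·(1/12)) = 11/10 m/s
check:
stop time T_s = (11/10)/6 = 0.1833 s
robot in T_r: 1.1000·0.0800 = 0.0880 m
robot covers 1.1000·0.1833 − ½·6.0000·0.1833² = 0.1008 m while stopping
human closes 1.8000·0.2633 = 0.4740 m
C+Z_d+Z_r = 0.0400+0.0500+0.0000 = 0.0900 m
sum ≈ 0.0880+0.1008+0.4740+0.0900 ≈ 0.7528 m = S ✓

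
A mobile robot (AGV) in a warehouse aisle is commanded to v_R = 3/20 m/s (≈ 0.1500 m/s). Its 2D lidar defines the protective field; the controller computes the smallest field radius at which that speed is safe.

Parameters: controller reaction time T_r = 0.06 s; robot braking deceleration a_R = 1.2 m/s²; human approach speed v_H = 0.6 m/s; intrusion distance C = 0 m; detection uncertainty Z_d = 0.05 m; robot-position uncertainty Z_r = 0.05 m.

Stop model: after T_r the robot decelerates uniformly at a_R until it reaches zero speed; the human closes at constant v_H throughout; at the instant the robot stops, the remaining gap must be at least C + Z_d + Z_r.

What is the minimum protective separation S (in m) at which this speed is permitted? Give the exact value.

T_s = v_R/a_R = (3/20)/(6/5) = 0.1250 s
robot in T_r: 0.1500·0.0600 = 0.0090 m
braking distance = 0.1500²/(2·1.2000) = 0.0094 m
person approaches 0.6000·(0.0600+0.1250) = 0.1110 m
C+Z_d+Z_r = 0.0000+0.0500+0.0500 = 0.1000 m
S_min ≈ 0.0090+0.0094+0.1110+0.1000  ⇒  S_min = 367/1600 m

S_min = 367/1600 m = 0.2294 m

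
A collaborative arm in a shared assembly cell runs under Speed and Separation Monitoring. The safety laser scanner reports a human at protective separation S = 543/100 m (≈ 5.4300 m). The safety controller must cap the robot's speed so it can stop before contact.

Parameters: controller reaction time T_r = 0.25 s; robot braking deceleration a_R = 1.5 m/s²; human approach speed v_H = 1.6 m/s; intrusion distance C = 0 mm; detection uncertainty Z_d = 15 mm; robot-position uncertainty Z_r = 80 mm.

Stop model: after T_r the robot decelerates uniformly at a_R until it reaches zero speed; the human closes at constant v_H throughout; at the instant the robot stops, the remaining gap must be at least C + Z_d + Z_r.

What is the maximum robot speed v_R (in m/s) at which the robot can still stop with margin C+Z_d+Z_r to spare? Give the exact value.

collect terms ⇒ (1/3)·v_R² + (79/60)·v_R + (-987/200) = 0
  disc = (79/60)² − 4·(1/3)·(-987/200) = 29929/3600 ; √disc = 173/60
  v_R = (−(79/60) + 173/60) / (2·(1/3)) = 47/20 m/s
check:
stop time T_s = (47/20)/(3/2) = 1.5667 s
robot covers v_R·T_r = 2.3500·0.2500 = 0.5875 m before braking
robot under decel: 2.3500²/(2·1.5000) = 1.8408 m
human over T_r+T_s: 1.6000·(0.2500+1.5667) = 2.9067 m
margins: 0.0000+0.0150+0.0800 = 0.0950 m
sum ≈ 0.5875+1.8408+2.9067+0.0950 ≈ 5.4300 m = S ✓

v_R_max = 47/20 m/s = 2.3500 m/s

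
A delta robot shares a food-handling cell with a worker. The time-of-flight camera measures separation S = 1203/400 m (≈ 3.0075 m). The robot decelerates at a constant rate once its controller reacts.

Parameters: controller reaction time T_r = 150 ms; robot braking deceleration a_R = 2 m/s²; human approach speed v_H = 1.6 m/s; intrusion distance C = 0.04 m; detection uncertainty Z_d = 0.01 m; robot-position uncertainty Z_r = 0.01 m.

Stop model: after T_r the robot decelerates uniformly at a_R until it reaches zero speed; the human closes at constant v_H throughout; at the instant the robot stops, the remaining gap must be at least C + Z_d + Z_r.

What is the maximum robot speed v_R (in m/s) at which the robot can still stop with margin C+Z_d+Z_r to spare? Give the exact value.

v_R_max = 19/10 m/s = 1.9000 m/s

collect terms ⇒ (1/4)·v_R² + (19/20)·v_R + (-1083/400) = 0
  disc = (19/20)² − 4·(1/4)·(-1083/400) = 361/100 ; √disc = 19/10
  v_R = (−(19/20) + 19/10) / (2·(1/4)) = 19/10 m/s
check:
braking lasts T_s = (19/10)/2 = 0.9500 s
robot in T_r: 1.9000·0.1500 = 0.2850 m
robot under decel: 1.9000²/(2·2.0000) = 0.9025 m
person approaches 1.6000·(0.1500+0.9500) = 1.7600 m
margins: 0.0400+0.0100+0.0100 = 0.0600 m
sum ≈ 0.2850+0.9025+1.7600+0.0600 ≈ 3.0075 m = S ✓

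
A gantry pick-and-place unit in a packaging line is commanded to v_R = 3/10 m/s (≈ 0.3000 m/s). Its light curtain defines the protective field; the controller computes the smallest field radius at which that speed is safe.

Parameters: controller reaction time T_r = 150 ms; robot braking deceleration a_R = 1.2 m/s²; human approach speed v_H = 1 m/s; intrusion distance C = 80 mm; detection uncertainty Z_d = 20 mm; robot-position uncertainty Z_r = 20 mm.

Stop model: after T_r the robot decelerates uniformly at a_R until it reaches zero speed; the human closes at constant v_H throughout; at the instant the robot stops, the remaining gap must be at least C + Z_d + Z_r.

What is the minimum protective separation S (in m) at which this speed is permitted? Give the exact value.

S_min = 241/400 m = 0.6025 m

T_s = v_R/a_R = (3/10)/(6/5) = 0.2500 s
robot in T_r: 0.3000·0.1500 = 0.0450 m
robot under decel: 0.3000²/(2·1.2000) = 0.0375 m
person approaches 1.0000·(0.1500+0.2500) = 0.4000 m
C+Z_d+Z_r = 0.0800+0.0200+0.0200 = 0.1200 m
S_min ≈ 0.0450+0.0375+0.4000+0.1200  ⇒  S_min = 241/400 m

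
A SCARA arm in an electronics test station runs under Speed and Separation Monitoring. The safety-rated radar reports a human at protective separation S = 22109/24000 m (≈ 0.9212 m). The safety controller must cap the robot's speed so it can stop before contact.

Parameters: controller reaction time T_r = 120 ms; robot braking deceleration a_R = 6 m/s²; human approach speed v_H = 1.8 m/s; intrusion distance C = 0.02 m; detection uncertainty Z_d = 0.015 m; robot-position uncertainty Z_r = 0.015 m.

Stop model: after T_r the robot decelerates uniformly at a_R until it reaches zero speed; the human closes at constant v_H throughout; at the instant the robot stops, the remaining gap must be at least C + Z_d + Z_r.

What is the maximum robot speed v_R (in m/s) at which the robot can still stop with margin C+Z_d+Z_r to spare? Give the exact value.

v_R_max = 5/4 m/s = 1.2500 m/s

quadratic (1/12)·v² + (21/50)·v + (-629/960) = 0
  disc = (21/50)² − 4·(1/12)·(-629/960) = 142129/360000 ; √disc = 377/600
  v_R = (−(21/50) + 377/600) / (2·(1/12)) = 5/4 m/s
check:
stop time T_s = (5/4)/6 = 0.2083 s
robot in T_r: 1.2500·0.1200 = 0.1500 m
braking distance = 1.2500²/(2·6.0000) = 0.1302 m
human over T_r+T_s: 1.8000·(0.1200+0.2083) = 0.5910 m
C+Z_d+Z_r = 0.0200+0.0150+0.0150 = 0.0500 m
sum ≈ 0.1500+0.1302+0.5910+0.0500 ≈ 0.9212 m = S ✓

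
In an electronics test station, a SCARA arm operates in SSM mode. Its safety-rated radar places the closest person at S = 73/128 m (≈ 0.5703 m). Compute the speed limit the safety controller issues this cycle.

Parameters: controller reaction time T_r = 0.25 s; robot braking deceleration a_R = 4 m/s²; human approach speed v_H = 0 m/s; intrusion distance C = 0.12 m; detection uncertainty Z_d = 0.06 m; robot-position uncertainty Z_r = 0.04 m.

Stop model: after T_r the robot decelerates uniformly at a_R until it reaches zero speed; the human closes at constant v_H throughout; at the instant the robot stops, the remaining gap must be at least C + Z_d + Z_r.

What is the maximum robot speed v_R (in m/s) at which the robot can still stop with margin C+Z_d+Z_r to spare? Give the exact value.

quadratic (1/8)·v² + (1/4)·v + (-1121/3200) = 0
  disc = (1/4)² − 4·(1/8)·(-1121/3200) = 1521/6400 ; √disc = 39/80
  v_R = (−(1/4) + 39/80) / (2·(1/8)) = 19/20 m/s
check:
T_s = v_R/a_R = (19/20)/4 = 0.2375 s
reaction-phase robot travel = 0.9500·0.2500 = 0.2375 m
robot covers 0.9500·0.2375 − ½·4.0000·0.2375² = 0.1128 m while stopping
human closes 0.0000·0.4875 = 0.0000 m
margins: 0.1200+0.0600+0.0400 = 0.2200 m
sum ≈ 0.2375+0.1128+0.0000+0.2200 ≈ 0.5703 m = S ✓

v_R_max = 19/20 m/s = 0.9500 m/s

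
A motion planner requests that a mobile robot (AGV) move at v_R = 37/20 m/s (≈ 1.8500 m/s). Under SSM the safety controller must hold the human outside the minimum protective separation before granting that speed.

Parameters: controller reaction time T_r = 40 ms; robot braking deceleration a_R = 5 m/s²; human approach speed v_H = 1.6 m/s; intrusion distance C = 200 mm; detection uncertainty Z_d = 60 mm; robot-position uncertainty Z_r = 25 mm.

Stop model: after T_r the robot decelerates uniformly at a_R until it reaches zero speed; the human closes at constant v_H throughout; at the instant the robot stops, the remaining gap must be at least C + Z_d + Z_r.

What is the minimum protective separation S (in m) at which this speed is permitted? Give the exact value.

stop time T_s = (37/20)/5 = 0.3700 s
robot covers v_R·T_r = 1.8500·0.0400 = 0.0740 m before braking
braking distance = 1.8500²/(2·5.0000) = 0.3422 m
human over T_r+T_s: 1.6000·(0.0400+0.3700) = 0.6560 m
C+Z_d+Z_r = 0.2000+0.0600+0.0250 = 0.2850 m
S_min ≈ 0.0740+0.3422+0.6560+0.2850  ⇒  S_min = 5429/4000 m

S_min = 5429/4000 m = 1.3573 m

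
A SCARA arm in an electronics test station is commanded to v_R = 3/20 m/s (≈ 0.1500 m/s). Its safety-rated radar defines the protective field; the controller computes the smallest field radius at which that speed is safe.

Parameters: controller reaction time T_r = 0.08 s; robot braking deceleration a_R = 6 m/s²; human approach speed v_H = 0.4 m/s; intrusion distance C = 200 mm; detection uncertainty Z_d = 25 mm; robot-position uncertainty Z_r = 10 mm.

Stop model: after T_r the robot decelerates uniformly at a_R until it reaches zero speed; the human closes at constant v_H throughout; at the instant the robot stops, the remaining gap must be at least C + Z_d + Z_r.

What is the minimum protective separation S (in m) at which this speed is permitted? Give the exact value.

stop time T_s = (3/20)/6 = 0.0250 s
robot in T_r: 0.1500·0.0800 = 0.0120 m
braking distance = 0.1500²/(2·6.0000) = 0.0019 m
person approaches 0.4000·(0.0800+0.0250) = 0.0420 m
residual clearance needed = 0.2000+0.0250+0.0100 = 0.2350 m
S_min ≈ 0.0120+0.0019+0.0420+0.2350  ⇒  S_min = 2327/8000 m

S_min = 2327/8000 m = 0.2909 m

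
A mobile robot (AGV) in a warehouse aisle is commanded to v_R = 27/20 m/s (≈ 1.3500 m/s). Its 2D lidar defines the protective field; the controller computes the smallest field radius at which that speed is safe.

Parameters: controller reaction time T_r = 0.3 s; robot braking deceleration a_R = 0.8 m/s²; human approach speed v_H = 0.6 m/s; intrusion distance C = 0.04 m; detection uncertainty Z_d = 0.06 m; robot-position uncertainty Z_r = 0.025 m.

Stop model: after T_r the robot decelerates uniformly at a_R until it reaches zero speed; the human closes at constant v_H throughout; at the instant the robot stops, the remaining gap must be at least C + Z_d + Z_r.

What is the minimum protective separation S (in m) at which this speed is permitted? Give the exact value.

S_min = 9157/3200 m = 2.8616 m

T_s = v_R/a_R = (27/20)/(4/5) = 1.6875 s
robot in T_r: 1.3500·0.3000 = 0.4050 m
braking distance = 1.3500²/(2·0.8000) = 1.1391 m
human closes 0.6000·1.9875 = 1.1925 m
C+Z_d+Z_r = 0.0400+0.0600+0.0250 = 0.1250 m
S_min ≈ 0.4050+1.1391+1.1925+0.1250  ⇒  S_min = 9157/3200 m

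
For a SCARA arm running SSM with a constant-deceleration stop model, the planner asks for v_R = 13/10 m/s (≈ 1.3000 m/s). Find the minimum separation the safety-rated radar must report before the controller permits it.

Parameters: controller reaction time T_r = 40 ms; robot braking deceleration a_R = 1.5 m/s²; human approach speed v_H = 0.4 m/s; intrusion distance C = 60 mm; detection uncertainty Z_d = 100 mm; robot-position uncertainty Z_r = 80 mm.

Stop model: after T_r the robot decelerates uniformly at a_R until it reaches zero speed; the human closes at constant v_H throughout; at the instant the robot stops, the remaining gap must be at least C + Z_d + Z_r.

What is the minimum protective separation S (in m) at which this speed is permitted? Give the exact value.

S_min = 609/500 m = 1.2180 m

braking lasts T_s = (13/10)/(3/2) = 0.8667 s
robot in T_r: 1.3000·0.0400 = 0.0520 m
braking distance = 1.3000²/(2·1.5000) = 0.5633 m
person approaches 0.4000·(0.0400+0.8667) = 0.3627 m
margins: 0.0600+0.1000+0.0800 = 0.2400 m
S_min ≈ 0.0520+0.5633+0.3627+0.2400  ⇒  S_min = 609/500 m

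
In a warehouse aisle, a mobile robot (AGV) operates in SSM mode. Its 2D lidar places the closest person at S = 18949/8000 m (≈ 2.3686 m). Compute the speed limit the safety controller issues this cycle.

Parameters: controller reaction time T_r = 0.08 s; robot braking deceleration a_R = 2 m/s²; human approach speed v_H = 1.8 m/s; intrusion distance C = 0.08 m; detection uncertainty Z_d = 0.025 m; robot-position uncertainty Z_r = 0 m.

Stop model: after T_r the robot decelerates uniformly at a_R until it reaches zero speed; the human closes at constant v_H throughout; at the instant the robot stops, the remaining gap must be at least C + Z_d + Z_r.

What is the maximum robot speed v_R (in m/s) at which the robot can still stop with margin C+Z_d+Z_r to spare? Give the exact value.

v_R_max = 31/20 m/s = 1.5500 m/s

quadratic (1/4)·v² + (49/50)·v + (-16957/8000) = 0
  disc = (49/50)² − 4·(1/4)·(-16957/8000) = 123201/40000 ; √disc = 351/200
  v_R = (−(49/50) + 351/200) / (2·(1/4)) = 31/20 m/s
check:
braking lasts T_s = (31/20)/2 = 0.7750 s
reaction-phase robot travel = 1.5500·0.0800 = 0.1240 m
braking distance = 1.5500²/(2·2.0000) = 0.6006 m
person approaches 1.8000·(0.0800+0.7750) = 1.5390 m
residual clearance needed = 0.0800+0.0250+0.0000 = 0.1050 m
sum ≈ 0.1240+0.6006+1.5390+0.1050 ≈ 2.3686 m = S ✓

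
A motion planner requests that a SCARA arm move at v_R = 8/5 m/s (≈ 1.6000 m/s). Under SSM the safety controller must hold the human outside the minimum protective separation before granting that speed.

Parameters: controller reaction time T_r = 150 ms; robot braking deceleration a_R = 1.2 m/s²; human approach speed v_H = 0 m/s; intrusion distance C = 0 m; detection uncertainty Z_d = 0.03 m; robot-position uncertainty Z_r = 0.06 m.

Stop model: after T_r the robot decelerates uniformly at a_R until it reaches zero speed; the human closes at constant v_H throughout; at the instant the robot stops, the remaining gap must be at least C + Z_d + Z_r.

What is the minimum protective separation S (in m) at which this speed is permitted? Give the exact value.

stop time T_s = (8/5)/(6/5) = 1.3333 s
robot in T_r: 1.6000·0.1500 = 0.2400 m
robot under decel: 1.6000²/(2·1.2000) = 1.0667 m
human over T_r+T_s: 0.0000·(0.1500+1.3333) = 0.0000 m
C+Z_d+Z_r = 0.0000+0.0300+0.0600 = 0.0900 m
S_min ≈ 0.2400+1.0667+0.0000+0.0900  ⇒  S_min = 419/300 m

S_min = 419/300 m = 1.3967 m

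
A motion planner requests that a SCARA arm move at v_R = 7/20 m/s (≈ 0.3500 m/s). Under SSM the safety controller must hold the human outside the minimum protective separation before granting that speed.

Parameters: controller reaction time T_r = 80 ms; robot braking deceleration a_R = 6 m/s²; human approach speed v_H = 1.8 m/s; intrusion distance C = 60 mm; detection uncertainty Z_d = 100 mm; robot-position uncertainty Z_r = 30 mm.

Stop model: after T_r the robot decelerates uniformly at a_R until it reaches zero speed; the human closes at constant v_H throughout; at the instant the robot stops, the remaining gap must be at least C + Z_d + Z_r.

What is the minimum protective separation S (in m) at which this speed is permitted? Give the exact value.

S_min = 11453/24000 m = 0.4772 m

stop time T_s = (7/20)/6 = 0.0583 s
reaction-phase robot travel = 0.3500·0.0800 = 0.0280 m
robot covers 0.3500·0.0583 − ½·6.0000·0.0583² = 0.0102 m while stopping
human closes 1.8000·0.1383 = 0.2490 m
margins: 0.0600+0.1000+0.0300 = 0.1900 m
S_min ≈ 0.0280+0.0102+0.2490+0.1900  ⇒  S_min = 11453/24000 m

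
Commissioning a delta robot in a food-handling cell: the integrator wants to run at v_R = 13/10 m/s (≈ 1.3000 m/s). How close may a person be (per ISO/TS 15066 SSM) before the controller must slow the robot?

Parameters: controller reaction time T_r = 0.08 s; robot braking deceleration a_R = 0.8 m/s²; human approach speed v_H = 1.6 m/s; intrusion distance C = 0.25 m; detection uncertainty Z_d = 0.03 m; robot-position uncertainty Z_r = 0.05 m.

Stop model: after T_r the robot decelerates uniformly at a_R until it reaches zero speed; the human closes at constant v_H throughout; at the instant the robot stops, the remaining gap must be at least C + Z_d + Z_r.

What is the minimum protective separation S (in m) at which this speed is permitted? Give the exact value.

stop time T_s = (13/10)/(4/5) = 1.6250 s
robot covers v_R·T_r = 1.3000·0.0800 = 0.1040 m before braking
robot covers 1.3000·1.6250 − ½·0.8000·1.6250² = 1.0562 m while stopping
human closes 1.6000·1.7050 = 2.7280 m
margins: 0.2500+0.0300+0.0500 = 0.3300 m
S_min ≈ 0.1040+1.0562+2.7280+0.3300  ⇒  S_min = 16873/4000 m

S_min = 16873/4000 m = 4.2183 m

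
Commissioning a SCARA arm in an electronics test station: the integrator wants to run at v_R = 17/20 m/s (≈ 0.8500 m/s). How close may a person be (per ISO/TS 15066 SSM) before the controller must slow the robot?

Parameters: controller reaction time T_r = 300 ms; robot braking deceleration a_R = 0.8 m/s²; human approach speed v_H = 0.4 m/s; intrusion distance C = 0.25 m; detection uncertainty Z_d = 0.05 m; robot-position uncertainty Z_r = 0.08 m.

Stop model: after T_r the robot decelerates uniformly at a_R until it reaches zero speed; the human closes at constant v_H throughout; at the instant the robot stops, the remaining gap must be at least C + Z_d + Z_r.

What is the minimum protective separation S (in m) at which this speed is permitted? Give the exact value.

T_s = v_R/a_R = (17/20)/(4/5) = 1.0625 s
robot in T_r: 0.8500·0.3000 = 0.2550 m
robot covers 0.8500·1.0625 − ½·0.8000·1.0625² = 0.4516 m while stopping
person approaches 0.4000·(0.3000+1.0625) = 0.5450 m
C+Z_d+Z_r = 0.2500+0.0500+0.0800 = 0.3800 m
S_min ≈ 0.2550+0.4516+0.5450+0.3800  ⇒  S_min = 5221/3200 m

S_min = 5221/3200 m = 1.6316 m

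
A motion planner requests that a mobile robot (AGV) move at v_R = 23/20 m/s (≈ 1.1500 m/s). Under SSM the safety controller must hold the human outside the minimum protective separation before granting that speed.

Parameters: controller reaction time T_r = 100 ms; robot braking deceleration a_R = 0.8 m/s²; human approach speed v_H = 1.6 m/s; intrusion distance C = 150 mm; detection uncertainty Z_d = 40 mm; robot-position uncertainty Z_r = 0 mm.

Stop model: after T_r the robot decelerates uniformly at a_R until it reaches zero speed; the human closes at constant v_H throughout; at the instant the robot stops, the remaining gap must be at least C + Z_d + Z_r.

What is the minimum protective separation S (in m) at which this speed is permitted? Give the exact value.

S_min = 11493/3200 m = 3.5916 m

braking lasts T_s = (23/20)/(4/5) = 1.4375 s
robot covers v_R·T_r = 1.1500·0.1000 = 0.1150 m before braking
braking distance = 1.1500²/(2·0.8000) = 0.8266 m
human closes 1.6000·1.5375 = 2.4600 m
margins: 0.1500+0.0400+0.0000 = 0.1900 m
S_min ≈ 0.1150+0.8266+2.4600+0.1900  ⇒  S_min = 11493/3200 m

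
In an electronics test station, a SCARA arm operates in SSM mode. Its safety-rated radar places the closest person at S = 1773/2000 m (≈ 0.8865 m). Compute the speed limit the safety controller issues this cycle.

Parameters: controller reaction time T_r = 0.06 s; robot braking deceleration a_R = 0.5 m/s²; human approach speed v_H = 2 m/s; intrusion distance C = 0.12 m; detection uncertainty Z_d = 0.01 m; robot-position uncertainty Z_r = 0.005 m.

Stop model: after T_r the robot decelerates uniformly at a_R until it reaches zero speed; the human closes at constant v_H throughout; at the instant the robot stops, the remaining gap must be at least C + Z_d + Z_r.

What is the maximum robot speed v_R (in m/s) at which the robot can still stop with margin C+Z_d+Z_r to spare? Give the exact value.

at the boundary: (1)·v² + (203/50)·v + (-1263/2000) = 0
  disc = (203/50)² − 4·(1)·(-1263/2000) = 11881/625 ; √disc = 109/25
  v_R = (−(203/50) + 109/25) / (2·(1)) = 3/20 m/s
check:
stop time T_s = (3/20)/(1/2) = 0.3000 s
reaction-phase robot travel = 0.1500·0.0600 = 0.0090 m
robot under decel: 0.1500²/(2·0.5000) = 0.0225 m
human over T_r+T_s: 2.0000·(0.0600+0.3000) = 0.7200 m
margins: 0.1200+0.0100+0.0050 = 0.1350 m
sum ≈ 0.0090+0.0225+0.7200+0.1350 ≈ 0.8865 m = S ✓

v_R_max = 3/20 m/s = 0.1500 m/s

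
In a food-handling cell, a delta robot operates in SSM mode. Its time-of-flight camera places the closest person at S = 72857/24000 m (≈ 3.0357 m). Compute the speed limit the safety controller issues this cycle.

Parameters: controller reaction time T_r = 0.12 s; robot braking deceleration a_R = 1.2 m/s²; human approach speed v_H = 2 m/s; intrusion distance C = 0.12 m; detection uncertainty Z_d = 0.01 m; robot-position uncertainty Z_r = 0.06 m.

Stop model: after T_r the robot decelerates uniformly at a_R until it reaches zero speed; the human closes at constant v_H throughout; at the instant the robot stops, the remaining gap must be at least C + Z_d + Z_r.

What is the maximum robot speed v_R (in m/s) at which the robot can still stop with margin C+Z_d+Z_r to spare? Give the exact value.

v_R_max = 23/20 m/s = 1.1500 m/s

collect terms ⇒ (5/12)·v_R² + (134/75)·v_R + (-62537/24000) = 0
  disc = (134/75)² − 4·(5/12)·(-62537/24000) = 301401/40000 ; √disc = 549/200
  v_R = (−(134/75) + 549/200) / (2·(5/12)) = 23/20 m/s
check:
T_s = v_R/a_R = (23/20)/(6/5) = 0.9583 s
robot in T_r: 1.1500·0.1200 = 0.1380 m
braking distance = 1.1500²/(2·1.2000) = 0.5510 m
person approaches 2.0000·(0.1200+0.9583) = 2.1567 m
residual clearance needed = 0.1200+0.0100+0.0600 = 0.1900 m
sum ≈ 0.1380+0.5510+2.1567+0.1900 ≈ 3.0357 m = S ✓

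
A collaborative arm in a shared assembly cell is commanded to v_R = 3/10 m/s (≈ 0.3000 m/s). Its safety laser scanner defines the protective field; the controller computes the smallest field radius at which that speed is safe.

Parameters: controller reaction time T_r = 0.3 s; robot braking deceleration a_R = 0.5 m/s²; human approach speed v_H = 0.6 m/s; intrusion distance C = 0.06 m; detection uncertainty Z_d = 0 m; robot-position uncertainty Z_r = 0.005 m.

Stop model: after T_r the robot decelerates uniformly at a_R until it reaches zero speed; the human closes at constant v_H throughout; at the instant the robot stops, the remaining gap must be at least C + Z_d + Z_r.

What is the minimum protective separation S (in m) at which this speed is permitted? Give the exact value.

S_min = 157/200 m = 0.7850 m

stop time T_s = (3/10)/(1/2) = 0.6000 s
reaction-phase robot travel = 0.3000·0.3000 = 0.0900 m
braking distance = 0.3000²/(2·0.5000) = 0.0900 m
person approaches 0.6000·(0.3000+0.6000) = 0.5400 m
C+Z_d+Z_r = 0.0600+0.0000+0.0050 = 0.0650 m
S_min ≈ 0.0900+0.0900+0.5400+0.0650  ⇒  S_min = 157/200 m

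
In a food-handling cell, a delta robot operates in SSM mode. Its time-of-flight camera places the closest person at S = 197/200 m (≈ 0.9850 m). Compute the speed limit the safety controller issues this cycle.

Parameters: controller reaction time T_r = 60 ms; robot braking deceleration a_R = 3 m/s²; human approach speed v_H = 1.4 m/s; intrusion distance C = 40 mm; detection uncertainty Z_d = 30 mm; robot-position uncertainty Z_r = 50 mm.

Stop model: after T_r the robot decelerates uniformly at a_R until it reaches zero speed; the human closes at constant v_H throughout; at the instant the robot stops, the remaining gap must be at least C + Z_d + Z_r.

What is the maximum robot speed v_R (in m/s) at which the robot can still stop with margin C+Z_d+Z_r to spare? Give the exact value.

v_R_max = 11/10 m/s = 1.1000 m/s

quadratic (1/6)·v² + (79/150)·v + (-781/1000) = 0
  disc = (79/150)² − 4·(1/6)·(-781/1000) = 4489/5625 ; √disc = 67/75
  v_R = (−(79/150) + 67/75) / (2·(1/6)) = 11/10 m/s
check:
braking lasts T_s = (11/10)/3 = 0.3667 s
robot in T_r: 1.1000·0.0600 = 0.0660 m
braking distance = 1.1000²/(2·3.0000) = 0.2017 m
human closes 1.4000·0.4267 = 0.5973 m
margins: 0.0400+0.0300+0.0500 = 0.1200 m
sum ≈ 0.0660+0.2017+0.5973+0.1200 ≈ 0.9850 m = S ✓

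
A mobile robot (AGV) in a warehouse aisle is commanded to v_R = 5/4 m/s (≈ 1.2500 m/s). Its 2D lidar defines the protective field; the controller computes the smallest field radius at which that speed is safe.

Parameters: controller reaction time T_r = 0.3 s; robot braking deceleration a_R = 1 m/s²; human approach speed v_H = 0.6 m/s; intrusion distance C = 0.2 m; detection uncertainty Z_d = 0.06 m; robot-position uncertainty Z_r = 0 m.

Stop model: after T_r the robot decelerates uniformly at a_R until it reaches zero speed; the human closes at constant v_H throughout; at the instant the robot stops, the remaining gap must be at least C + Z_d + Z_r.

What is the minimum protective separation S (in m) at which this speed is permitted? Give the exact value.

stop time T_s = (5/4)/1 = 1.2500 s
robot covers v_R·T_r = 1.2500·0.3000 = 0.3750 m before braking
robot covers 1.2500·1.2500 − ½·1.0000·1.2500² = 0.7812 m while stopping
human closes 0.6000·1.5500 = 0.9300 m
C+Z_d+Z_r = 0.2000+0.0600+0.0000 = 0.2600 m
S_min ≈ 0.3750+0.7812+0.9300+0.2600  ⇒  S_min = 1877/800 m

S_min = 1877/800 m = 2.3462 m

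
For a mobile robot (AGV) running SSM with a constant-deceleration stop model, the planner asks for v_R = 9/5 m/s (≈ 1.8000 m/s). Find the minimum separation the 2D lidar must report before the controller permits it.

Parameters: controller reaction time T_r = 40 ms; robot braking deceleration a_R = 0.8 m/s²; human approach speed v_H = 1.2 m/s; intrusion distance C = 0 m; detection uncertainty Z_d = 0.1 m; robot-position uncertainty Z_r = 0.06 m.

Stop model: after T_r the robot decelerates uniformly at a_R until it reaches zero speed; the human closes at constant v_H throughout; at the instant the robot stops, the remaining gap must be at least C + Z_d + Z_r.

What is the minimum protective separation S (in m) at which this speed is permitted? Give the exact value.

S_min = 1001/200 m = 5.0050 m

braking lasts T_s = (9/5)/(4/5) = 2.2500 s
robot covers v_R·T_r = 1.8000·0.0400 = 0.0720 m before braking
braking distance = 1.8000²/(2·0.8000) = 2.0250 m
person approaches 1.2000·(0.0400+2.2500) = 2.7480 m
C+Z_d+Z_r = 0.0000+0.1000+0.0600 = 0.1600 m
S_min ≈ 0.0720+2.0250+2.7480+0.1600  ⇒  S_min = 1001/200 m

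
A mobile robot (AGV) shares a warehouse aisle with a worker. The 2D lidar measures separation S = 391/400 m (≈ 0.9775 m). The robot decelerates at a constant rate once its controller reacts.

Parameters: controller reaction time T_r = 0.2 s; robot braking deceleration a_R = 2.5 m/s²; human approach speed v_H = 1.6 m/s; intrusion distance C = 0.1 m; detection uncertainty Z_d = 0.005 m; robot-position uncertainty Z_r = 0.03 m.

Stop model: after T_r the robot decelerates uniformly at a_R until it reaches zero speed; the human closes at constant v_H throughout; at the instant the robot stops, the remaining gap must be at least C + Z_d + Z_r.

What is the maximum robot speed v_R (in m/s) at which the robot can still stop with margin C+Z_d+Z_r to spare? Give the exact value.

quadratic (1/5)·v² + (21/25)·v + (-209/400) = 0
  disc = (21/25)² − 4·(1/5)·(-209/400) = 2809/2500 ; √disc = 53/50
  v_R = (−(21/25) + 53/50) / (2·(1/5)) = 11/20 m/s
check:
braking lasts T_s = (11/20)/(5/2) = 0.2200 s
reaction-phase robot travel = 0.5500·0.2000 = 0.1100 m
robot under decel: 0.5500²/(2·2.5000) = 0.0605 m
human closes 1.6000·0.4200 = 0.6720 m
margins: 0.1000+0.0050+0.0300 = 0.1350 m
sum ≈ 0.1100+0.0605+0.6720+0.1350 ≈ 0.9775 m = S ✓

v_R_max = 11/20 m/s = 0.5500 m/s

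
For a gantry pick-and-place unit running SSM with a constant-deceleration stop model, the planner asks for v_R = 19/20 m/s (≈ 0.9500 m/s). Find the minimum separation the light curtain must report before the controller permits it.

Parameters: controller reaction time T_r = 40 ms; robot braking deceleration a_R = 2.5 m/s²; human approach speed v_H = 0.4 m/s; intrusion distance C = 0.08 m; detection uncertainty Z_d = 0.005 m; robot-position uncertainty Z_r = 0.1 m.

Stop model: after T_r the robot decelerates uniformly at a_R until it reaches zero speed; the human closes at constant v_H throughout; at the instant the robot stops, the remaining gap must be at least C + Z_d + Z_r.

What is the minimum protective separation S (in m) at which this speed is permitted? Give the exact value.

T_s = v_R/a_R = (19/20)/(5/2) = 0.3800 s
robot covers v_R·T_r = 0.9500·0.0400 = 0.0380 m before braking
braking distance = 0.9500²/(2·2.5000) = 0.1805 m
person approaches 0.4000·(0.0400+0.3800) = 0.1680 m
residual clearance needed = 0.0800+0.0050+0.1000 = 0.1850 m
S_min ≈ 0.0380+0.1805+0.1680+0.1850  ⇒  S_min = 1143/2000 m

S_min = 1143/2000 m = 0.5715 m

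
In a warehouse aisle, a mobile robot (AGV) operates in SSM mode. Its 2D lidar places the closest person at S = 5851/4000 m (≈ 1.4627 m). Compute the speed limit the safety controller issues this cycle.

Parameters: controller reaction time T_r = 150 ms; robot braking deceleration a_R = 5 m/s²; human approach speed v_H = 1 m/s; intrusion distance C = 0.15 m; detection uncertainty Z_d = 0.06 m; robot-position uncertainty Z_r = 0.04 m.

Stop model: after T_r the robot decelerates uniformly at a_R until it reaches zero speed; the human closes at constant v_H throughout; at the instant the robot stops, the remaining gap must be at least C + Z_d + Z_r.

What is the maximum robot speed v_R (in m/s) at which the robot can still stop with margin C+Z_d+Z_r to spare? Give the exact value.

at the boundary: (1/10)·v² + (7/20)·v + (-4251/4000) = 0
  disc = (7/20)² − 4·(1/10)·(-4251/4000) = 1369/2500 ; √disc = 37/50
  v_R = (−(7/20) + 37/50) / (2·(1/10)) = 39/20 m/s
check:
braking lasts T_s = (39/20)/5 = 0.3900 s
robot in T_r: 1.9500·0.1500 = 0.2925 m
robot under decel: 1.9500²/(2·5.0000) = 0.3802 m
human over T_r+T_s: 1.0000·(0.1500+0.3900) = 0.5400 m
C+Z_d+Z_r = 0.1500+0.0600+0.0400 = 0.2500 m
sum ≈ 0.2925+0.3802+0.5400+0.2500 ≈ 1.4627 m = S ✓

v_R_max = 39/20 m/s = 1.9500 m/s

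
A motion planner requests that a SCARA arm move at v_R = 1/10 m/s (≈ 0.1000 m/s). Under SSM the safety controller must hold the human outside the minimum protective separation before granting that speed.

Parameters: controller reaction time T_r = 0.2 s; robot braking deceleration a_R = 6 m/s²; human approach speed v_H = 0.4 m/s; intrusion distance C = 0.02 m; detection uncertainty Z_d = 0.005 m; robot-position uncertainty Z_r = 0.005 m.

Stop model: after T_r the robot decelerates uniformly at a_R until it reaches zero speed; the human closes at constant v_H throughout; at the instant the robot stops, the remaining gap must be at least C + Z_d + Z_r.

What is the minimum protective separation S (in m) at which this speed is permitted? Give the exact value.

S_min = 11/80 m = 0.1375 m

T_s = v_R/a_R = (1/10)/6 = 0.0167 s
reaction-phase robot travel = 0.1000·0.2000 = 0.0200 m
robot under decel: 0.1000²/(2·6.0000) = 0.0008 m
person approaches 0.4000·(0.2000+0.0167) = 0.0867 m
residual clearance needed = 0.0200+0.0050+0.0050 = 0.0300 m
S_min ≈ 0.0200+0.0008+0.0867+0.0300  ⇒  S_min = 11/80 m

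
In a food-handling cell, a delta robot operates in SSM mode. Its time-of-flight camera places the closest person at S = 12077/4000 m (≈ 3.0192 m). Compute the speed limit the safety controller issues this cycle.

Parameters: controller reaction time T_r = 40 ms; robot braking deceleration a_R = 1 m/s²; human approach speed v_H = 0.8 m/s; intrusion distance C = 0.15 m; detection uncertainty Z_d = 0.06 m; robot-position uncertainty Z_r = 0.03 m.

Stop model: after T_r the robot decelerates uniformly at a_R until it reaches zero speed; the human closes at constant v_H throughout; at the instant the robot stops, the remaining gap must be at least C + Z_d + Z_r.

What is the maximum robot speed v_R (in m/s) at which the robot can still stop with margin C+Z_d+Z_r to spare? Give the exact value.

v_R_max = 33/20 m/s = 1.6500 m/s

at the boundary: (1/2)·v² + (21/25)·v + (-10989/4000) = 0
  disc = (21/25)² − 4·(1/2)·(-10989/4000) = 62001/10000 ; √disc = 249/100
  v_R = (−(21/25) + 249/100) / (2·(1/2)) = 33/20 m/s
check:
braking lasts T_s = (33/20)/1 = 1.6500 s
robot covers v_R·T_r = 1.6500·0.0400 = 0.0660 m before braking
braking distance = 1.6500²/(2·1.0000) = 1.3613 m
human over T_r+T_s: 0.8000·(0.0400+1.6500) = 1.3520 m
C+Z_d+Z_r = 0.1500+0.0600+0.0300 = 0.2400 m
sum ≈ 0.0660+1.3613+1.3520+0.2400 ≈ 3.0192 m = S ✓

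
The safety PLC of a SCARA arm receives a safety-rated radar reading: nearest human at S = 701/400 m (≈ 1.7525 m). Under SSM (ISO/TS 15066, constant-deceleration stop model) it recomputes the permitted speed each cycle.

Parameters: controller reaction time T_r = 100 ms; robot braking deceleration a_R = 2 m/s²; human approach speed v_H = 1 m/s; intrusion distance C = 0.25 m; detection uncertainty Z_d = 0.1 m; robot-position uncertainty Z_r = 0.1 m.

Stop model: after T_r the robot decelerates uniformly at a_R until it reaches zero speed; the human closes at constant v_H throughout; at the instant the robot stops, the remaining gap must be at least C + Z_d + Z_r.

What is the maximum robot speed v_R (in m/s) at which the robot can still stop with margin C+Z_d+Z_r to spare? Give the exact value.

v_R_max = 13/10 m/s = 1.3000 m/s

quadratic (1/4)·v² + (3/5)·v + (-481/400) = 0
  disc = (3/5)² − 4·(1/4)·(-481/400) = 25/16 ; √disc = 5/4
  v_R = (−(3/5) + 5/4) / (2·(1/4)) = 13/10 m/s
check:
stop time T_s = (13/10)/2 = 0.6500 s
reaction-phase robot travel = 1.3000·0.1000 = 0.1300 m
braking distance = 1.3000²/(2·2.0000) = 0.4225 m
person approaches 1.0000·(0.1000+0.6500) = 0.7500 m
margins: 0.2500+0.1000+0.1000 = 0.4500 m
sum ≈ 0.1300+0.4225+0.7500+0.4500 ≈ 1.7525 m = S ✓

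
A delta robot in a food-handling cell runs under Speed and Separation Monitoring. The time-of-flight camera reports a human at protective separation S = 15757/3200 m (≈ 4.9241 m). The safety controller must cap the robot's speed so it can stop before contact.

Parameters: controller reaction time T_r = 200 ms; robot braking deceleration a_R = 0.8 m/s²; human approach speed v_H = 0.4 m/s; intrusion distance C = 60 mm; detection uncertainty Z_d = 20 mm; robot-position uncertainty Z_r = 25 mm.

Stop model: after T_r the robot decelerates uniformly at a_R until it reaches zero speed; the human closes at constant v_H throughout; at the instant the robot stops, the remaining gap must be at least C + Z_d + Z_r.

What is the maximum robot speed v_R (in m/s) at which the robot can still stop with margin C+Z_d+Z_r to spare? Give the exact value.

v_R_max = 9/4 m/s = 2.2500 m/s

at the boundary: (5/8)·v² + (7/10)·v + (-3033/640) = 0
  disc = (7/10)² − 4·(5/8)·(-3033/640) = 78961/6400 ; √disc = 281/80
  v_R = (−(7/10) + 281/80) / (2·(5/8)) = 9/4 m/s
check:
stop time T_s = (9/4)/(4/5) = 2.8125 s
robot covers v_R·T_r = 2.2500·0.2000 = 0.4500 m before braking
braking distance = 2.2500²/(2·0.8000) = 3.1641 m
human closes 0.4000·3.0125 = 1.2050 m
margins: 0.0600+0.0200+0.0250 = 0.1050 m
sum ≈ 0.4500+3.1641+1.2050+0.1050 ≈ 4.9241 m = S ✓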